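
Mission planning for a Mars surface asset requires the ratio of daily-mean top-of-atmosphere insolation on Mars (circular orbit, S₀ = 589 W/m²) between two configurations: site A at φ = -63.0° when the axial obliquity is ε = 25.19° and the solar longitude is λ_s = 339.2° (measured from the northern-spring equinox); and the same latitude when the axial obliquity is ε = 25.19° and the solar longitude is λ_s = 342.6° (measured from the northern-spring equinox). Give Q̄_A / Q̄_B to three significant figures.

Q̄_A / Q̄_B ≈ 1.06

— Configuration A (φ=-63.0°):
Solar declination: sin δ = sin ε · sin λ_s = sin 25.19° × sin 339.2° = -0.15114, so δ = -8.693°.
cos H₀ = −tan(-63.0°) tan(-8.693°) = -0.3001, H₀ = 1.8756 rad.
Bracket: H₀ sin φ sin δ + cos φ cos δ sin H₀ = 1.8756×-0.89101×-0.15114 + 0.45399×0.98851×0.95391 = 0.252582 + 0.428090 = 0.680672.
Q̄ = (S₀/π) × [bracket] = (589/π) × 0.680672 = 127.62 W/m².
— Configuration B (φ=-63.0°):
Solar declination: sin δ = sin ε · sin λ_s = sin 25.19° × sin 342.6° = -0.12728, so δ = -7.312°.
cos H₀ = −tan(-63.0°) tan(-7.312°) = -0.2518, H₀ = 1.8254 rad.
Bracket: H₀ sin φ sin δ + cos φ cos δ sin H₀ = 1.8254×-0.89101×-0.12728 + 0.45399×0.99187×0.96777 = 0.207015 + 0.435786 = 0.642801.
Q̄ = (S₀/π) × [bracket] = (589/π) × 0.642801 = 120.52 W/m².
Ratio Q̄_A / Q̄_B = 127.62 / 120.52 = 1.059.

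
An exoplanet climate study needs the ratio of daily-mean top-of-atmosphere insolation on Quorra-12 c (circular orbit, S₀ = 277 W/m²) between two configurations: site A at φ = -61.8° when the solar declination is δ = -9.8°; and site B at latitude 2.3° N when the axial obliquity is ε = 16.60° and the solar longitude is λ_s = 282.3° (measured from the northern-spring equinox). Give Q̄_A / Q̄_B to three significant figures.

— Configuration A (φ=-61.8°):
cos H₀ = −tan(-61.8°) tan(-9.800°) = -0.3221, H₀ = 1.8988 rad.
Bracket: H₀ sin φ sin δ + cos φ cos δ sin H₀ = 1.8988×-0.88130×-0.17021 + 0.47255×0.98541×0.94669 = 0.284832 + 0.440831 = 0.725663.
Q̄ = (S₀/π) × [bracket] = (277/π) × 0.725663 = 63.983 W/m².
— Configuration B (φ=+2.3°):
Solar declination: sin δ = sin ε · sin λ_s = sin 16.60° × sin 282.3° = -0.27913, so δ = -16.208°.
cos H₀ = −tan(+2.3°) tan(-16.208°) = 0.0117, H₀ = 1.5591 rad.
Bracket: H₀ sin φ sin δ + cos φ cos δ sin H₀ = 1.5591×0.04013×-0.27913 + 0.99919×0.96025×0.99993 = -0.017464 + 0.959405 = 0.941941.
Q̄ = (S₀/π) × [bracket] = (277/π) × 0.941941 = 83.053 W/m².
Ratio Q̄_A / Q̄_B = 63.983 / 83.053 = 0.7704.

Q̄_A / Q̄_B ≈ 0.770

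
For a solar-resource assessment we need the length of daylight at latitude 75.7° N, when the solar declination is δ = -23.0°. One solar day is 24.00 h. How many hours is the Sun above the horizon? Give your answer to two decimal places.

cos h₀ = −tan ϕ · tan δ = 1.6653 ≥ 1, so the Sun never rises (polar night) and h₀ = 0.
Daylight = 2h₀/(2π) × 24.00 h = (0.0000/π) × 24.00 = 0.00 h.

0.00 h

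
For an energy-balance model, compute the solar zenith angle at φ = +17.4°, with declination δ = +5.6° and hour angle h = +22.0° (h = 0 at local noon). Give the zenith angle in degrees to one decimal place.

θ_z = 24.5°

cos θ_z = sin φ sin δ + cos φ cos δ cos h = 0.029181 + 0.880534 = 0.909715.
θ_z = arccos(0.909715) = 24.5°.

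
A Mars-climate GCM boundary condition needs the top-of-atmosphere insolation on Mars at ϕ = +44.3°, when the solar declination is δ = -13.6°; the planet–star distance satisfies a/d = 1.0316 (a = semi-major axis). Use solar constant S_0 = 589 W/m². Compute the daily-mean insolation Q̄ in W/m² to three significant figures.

Q̄ ≈ 91.2 W/m²

cos h₀ = −tan(+44.3°) tan(-13.600°) = 0.2361, h₀ = 1.3325 rad.
Bracket: h₀ sin ϕ sin δ + cos ϕ cos δ sin h₀ = 1.3325×0.69842×-0.23514 + 0.71569×0.97196×0.97173 = -0.218832 + 0.675957 = 0.457125.
Inverse-square distance factor (a/d)² = 1.0316² = 1.064199.
Q̄ = (S_0/π) × 1.064199 × [bracket] = (589/π) × 1.064199 × 0.457125 = 91.21 W/m².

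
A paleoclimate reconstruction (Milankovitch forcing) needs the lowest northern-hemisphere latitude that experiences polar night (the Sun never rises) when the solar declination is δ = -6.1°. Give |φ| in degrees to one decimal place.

|φ| = 83.9°

Polar night requires cos H₀ = −tan φ tan δ ≥ 1, i.e. tan φ tan δ ≤ −1.
The boundary is |tan φ| · |tan δ| = 1, so |φ| = 90° − |δ| = 90° − 6.1° = 83.9° in the northern hemisphere.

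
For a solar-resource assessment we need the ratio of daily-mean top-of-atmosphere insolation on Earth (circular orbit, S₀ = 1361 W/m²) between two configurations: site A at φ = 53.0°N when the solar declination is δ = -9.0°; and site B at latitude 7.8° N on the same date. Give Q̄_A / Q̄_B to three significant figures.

Q̄_A / Q̄_B ≈ 0.435

— Configuration A (φ=+53.0°):
cos H₀ = −tan(+53.0°) tan(-9.000°) = 0.2102, H₀ = 1.3590 rad.
Bracket: H₀ sin φ sin δ + cos φ cos δ sin H₀ = 1.3590×0.79864×-0.15643 + 0.60182×0.98769×0.97766 = -0.169782 + 0.581132 = 0.411350.
Q̄ = (S₀/π) × [bracket] = (1361/π) × 0.411350 = 178.20 W/m².
— Configuration B (φ=+7.8°):
cos H₀ = −tan(+7.8°) tan(-9.000°) = 0.0217, H₀ = 1.5491 rad.
Bracket: H₀ sin φ sin δ + cos φ cos δ sin H₀ = 1.5491×0.13572×-0.15643 + 0.99075×0.98769×0.99976 = -0.032888 + 0.978319 = 0.945431.
Q̄ = (S₀/π) × [bracket] = (1361/π) × 0.945431 = 409.58 W/m².
Ratio Q̄_A / Q̄_B = 178.20 / 409.58 = 0.4351.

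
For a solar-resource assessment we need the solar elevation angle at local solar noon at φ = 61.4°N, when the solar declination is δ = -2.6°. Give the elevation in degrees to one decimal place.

At local noon the hour angle is zero, so the zenith angle equals |φ − δ| = |+61.4° − (-2.600°)| = 64.000°.
Elevation = 90° − 64.000° = 26.0°.

26.0°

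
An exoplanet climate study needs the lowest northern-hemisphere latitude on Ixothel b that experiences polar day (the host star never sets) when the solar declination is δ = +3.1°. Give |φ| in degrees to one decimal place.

Polar day requires cos H₀ = −tan φ tan δ ≤ −1, i.e. tan φ tan δ ≥ 1.
The boundary is |tan φ| · |tan δ| = 1, so |φ| = 90° − |δ| = 90° − 3.1° = 86.9° in the northern hemisphere.

|φ| = 86.9°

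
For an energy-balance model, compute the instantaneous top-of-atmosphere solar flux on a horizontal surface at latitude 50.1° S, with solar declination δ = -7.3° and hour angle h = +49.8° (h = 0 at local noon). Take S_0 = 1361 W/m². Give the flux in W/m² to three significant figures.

cos θ_z = sin ϕ sin δ + cos ϕ cos δ cos h = 0.097480 + 0.410673 = 0.508153.
Flux = S_0 · cos θ_z = 1361 × 0.508153 = 691.6 W/m².

692 W/m²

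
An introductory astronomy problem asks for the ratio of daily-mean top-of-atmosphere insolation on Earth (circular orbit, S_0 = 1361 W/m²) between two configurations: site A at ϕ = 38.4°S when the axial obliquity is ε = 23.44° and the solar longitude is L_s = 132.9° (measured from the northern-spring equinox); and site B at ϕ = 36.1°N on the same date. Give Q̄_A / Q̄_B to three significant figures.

— Configuration A (ϕ=-38.4°):
Solar declination: sin δ = sin ε · sin L_s = sin 23.44° × sin 132.9° = 0.29140, so δ = +16.942°.
cos h₀ = −tan(-38.4°) tan(+16.942°) = 0.2414, h₀ = 1.3270 rad.
Bracket: h₀ sin ϕ sin δ + cos ϕ cos δ sin h₀ = 1.3270×-0.62115×0.29140 + 0.78369×0.95660×0.97042 = -0.240191 + 0.727502 = 0.487311.
Q̄ = (S_0/π) × [bracket] = (1361/π) × 0.487311 = 211.11 W/m².
— Configuration B (ϕ=+36.1°):
cos h₀ = −tan(+36.1°) tan(+16.942°) = -0.2221, h₀ = 1.7948 rad.
Bracket: h₀ sin ϕ sin δ + cos ϕ cos δ sin h₀ = 1.7948×0.58920×0.29140 + 0.80799×0.95660×0.97502 = 0.308154 + 0.753616 = 1.061770.
Q̄ = (S_0/π) × [bracket] = (1361/π) × 1.061770 = 459.98 W/m².
Ratio Q̄_A / Q̄_B = 211.11 / 459.98 = 0.4590.

Q̄_A / Q̄_B ≈ 0.459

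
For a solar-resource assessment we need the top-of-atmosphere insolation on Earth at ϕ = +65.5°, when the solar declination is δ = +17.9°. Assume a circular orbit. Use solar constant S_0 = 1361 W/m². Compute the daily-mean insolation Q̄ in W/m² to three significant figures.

cos h₀ = −tan(+65.5°) tan(+17.900°) = -0.7087, h₀ = 2.3585 rad.
Bracket: h₀ sin ϕ sin δ + cos ϕ cos δ sin h₀ = 2.3585×0.90996×0.30736 + 0.41469×0.95159×0.70547 = 0.659638 + 0.278389 = 0.938027.
Q̄ = (S_0/π) × [bracket] = (1361/π) × 0.938027 = 406.4 W/m².

Q̄ ≈ 406 W/m²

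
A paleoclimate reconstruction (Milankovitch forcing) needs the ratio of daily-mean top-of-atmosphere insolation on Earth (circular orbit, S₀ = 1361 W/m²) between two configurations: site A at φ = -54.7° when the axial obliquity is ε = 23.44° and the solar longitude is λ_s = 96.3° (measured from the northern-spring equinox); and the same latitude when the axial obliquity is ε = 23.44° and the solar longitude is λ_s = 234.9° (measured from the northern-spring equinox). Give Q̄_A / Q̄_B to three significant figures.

Q̄_A / Q̄_B ≈ 0.122

— Configuration A (φ=-54.7°):
Solar declination: sin δ = sin ε · sin λ_s = sin 23.44° × sin 96.3° = 0.39539, so δ = +23.290°.
cos H₀ = −tan(-54.7°) tan(+23.290°) = 0.6080, H₀ = 0.9173 rad.
Bracket: H₀ sin φ sin δ + cos φ cos δ sin H₀ = 0.9173×-0.81614×0.39539 + 0.57786×0.91851×0.79396 = -0.296007 + 0.421410 = 0.125403.
Q̄ = (S₀/π) × [bracket] = (1361/π) × 0.125403 = 54.327 W/m².
— Configuration B (φ=-54.7°):
Solar declination: sin δ = sin ε · sin λ_s = sin 23.44° × sin 234.9° = -0.32545, so δ = -18.993°.
cos H₀ = −tan(-54.7°) tan(-18.993°) = -0.4861, H₀ = 2.0784 rad.
Bracket: H₀ sin φ sin δ + cos φ cos δ sin H₀ = 2.0784×-0.81614×-0.32545 + 0.57786×0.94556×0.87389 = 0.552050 + 0.477495 = 1.029545.
Q̄ = (S₀/π) × [bracket] = (1361/π) × 1.029545 = 446.02 W/m².
Ratio Q̄_A / Q̄_B = 54.327 / 446.02 = 0.1218.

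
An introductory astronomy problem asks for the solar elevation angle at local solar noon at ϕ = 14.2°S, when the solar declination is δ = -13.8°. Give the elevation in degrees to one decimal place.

89.6°

At local noon the hour angle is zero, so the zenith angle equals |ϕ − δ| = |-14.2° − (-13.800°)| = 0.400°.
Elevation = 90° − 0.400° = 89.6°.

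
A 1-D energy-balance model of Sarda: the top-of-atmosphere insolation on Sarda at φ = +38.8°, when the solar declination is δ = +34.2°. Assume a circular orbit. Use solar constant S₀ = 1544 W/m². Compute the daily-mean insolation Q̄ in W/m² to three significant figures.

cos H₀ = −tan(+38.8°) tan(+34.200°) = -0.5464, H₀ = 2.1489 rad.
Bracket: H₀ sin φ sin δ + cos φ cos δ sin H₀ = 2.1489×0.62660×0.56208 + 0.77934×0.82708×0.83752 = 0.756841 + 0.539846 = 1.296687.
Q̄ = (S₀/π) × [bracket] = (1544/π) × 1.296687 = 637.3 W/m².

Q̄ ≈ 637 W/m²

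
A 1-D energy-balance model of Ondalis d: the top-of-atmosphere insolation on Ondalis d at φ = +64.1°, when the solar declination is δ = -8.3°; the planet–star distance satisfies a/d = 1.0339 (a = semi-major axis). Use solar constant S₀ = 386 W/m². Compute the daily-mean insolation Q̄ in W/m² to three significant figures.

cos H₀ = −tan(+64.1°) tan(-8.300°) = 0.3004, H₀ = 1.2656 rad.
Bracket: H₀ sin φ sin δ + cos φ cos δ sin H₀ = 1.2656×0.89956×-0.14436 + 0.43680×0.98953×0.95380 = -0.164351 + 0.412258 = 0.247907.
Inverse-square distance factor (a/d)² = 1.0339² = 1.068949.
Q̄ = (S₀/π) × 1.068949 × [bracket] = (386/π) × 1.068949 × 0.247907 = 32.56 W/m².

Q̄ ≈ 32.6 W/m²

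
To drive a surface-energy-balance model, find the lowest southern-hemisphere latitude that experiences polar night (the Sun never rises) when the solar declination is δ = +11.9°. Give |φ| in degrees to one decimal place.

|φ| = 78.1°

Polar night requires cos H₀ = −tan φ tan δ ≥ 1, i.e. tan φ tan δ ≤ −1.
The boundary is |tan φ| · |tan δ| = 1, so |φ| = 90° − |δ| = 90° − 11.9° = 78.1° in the southern hemisphere.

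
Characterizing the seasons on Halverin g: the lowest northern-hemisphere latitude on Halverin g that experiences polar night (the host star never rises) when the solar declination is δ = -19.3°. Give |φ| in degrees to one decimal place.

|φ| = 70.7°

Polar night requires cos H₀ = −tan φ tan δ ≥ 1, i.e. tan φ tan δ ≤ −1.
The boundary is |tan φ| · |tan δ| = 1, so |φ| = 90° − |δ| = 90° − 19.3° = 70.7° in the northern hemisphere.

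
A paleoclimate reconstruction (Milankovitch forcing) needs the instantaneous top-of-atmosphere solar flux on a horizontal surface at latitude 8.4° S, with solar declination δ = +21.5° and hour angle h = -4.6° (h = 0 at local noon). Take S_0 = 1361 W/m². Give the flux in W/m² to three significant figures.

1.18e+03 W/m²

cos θ_z = sin ϕ sin δ + cos ϕ cos δ cos h = -0.053540 + 0.917472 = 0.863932.
Flux = S_0 · cos θ_z = 1361 × 0.863932 = 1176 W/m².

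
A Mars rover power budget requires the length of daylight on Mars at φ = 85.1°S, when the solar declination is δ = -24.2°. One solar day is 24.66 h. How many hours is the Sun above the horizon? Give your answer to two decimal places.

24.66 h

Sunrise equation: cos H₀ = −tan φ · tan δ = -5.2422 ≤ −1, so the Sun never sets (polar day) and H₀ = π.
Daylight = 2H₀/(2π) × 24.66 h = (3.1416/π) × 24.66 = 24.66 h.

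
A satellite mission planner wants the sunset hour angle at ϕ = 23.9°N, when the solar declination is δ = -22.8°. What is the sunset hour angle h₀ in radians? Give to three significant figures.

cos h₀ = −tan ϕ · tan δ = −tan(+23.9°) × tan(-22.800°) = 0.1863, so h₀ = 1.3834 rad = 79.26°.

h₀ = 1.38 rad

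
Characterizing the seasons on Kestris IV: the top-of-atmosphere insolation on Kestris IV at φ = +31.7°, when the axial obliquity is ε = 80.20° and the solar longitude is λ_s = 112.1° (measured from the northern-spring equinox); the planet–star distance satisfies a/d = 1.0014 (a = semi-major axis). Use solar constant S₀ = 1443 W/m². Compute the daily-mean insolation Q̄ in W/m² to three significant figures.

Solar declination: sin δ = sin ε · sin λ_s = sin 80.20° × sin 112.1° = 0.91301, so δ = +65.924°.
cos H₀ = −tan(+31.7°) tan(+65.924°) = -1.3823 ≤ −1 ⇒ polar day, H₀ = π.
Bracket: H₀ sin φ sin δ + cos φ cos δ sin H₀ = 3.1416×0.52547×0.91301 + 0.85081×0.40794×0.00000 = 1.507212 + 0.000000 = 1.507212.
Inverse-square distance factor (a/d)² = 1.0014² = 1.002802.
Q̄ = (S₀/π) × 1.002802 × [bracket] = (1443/π) × 1.002802 × 1.507212 = 694.2 W/m².

Q̄ ≈ 694 W/m²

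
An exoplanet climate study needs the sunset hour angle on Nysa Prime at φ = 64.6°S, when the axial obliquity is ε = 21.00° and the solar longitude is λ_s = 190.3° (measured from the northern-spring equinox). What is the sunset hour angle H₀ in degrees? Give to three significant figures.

H₀ = 97.8°

Solar declination: sin δ = sin ε · sin λ_s = sin 21.00° × sin 190.3° = -0.06408, so δ = -3.674°.
cos H₀ = −tan φ · tan δ = −tan(-64.6°) × tan(-3.674°) = -0.1352, so H₀ = 1.7064 rad = 97.77°.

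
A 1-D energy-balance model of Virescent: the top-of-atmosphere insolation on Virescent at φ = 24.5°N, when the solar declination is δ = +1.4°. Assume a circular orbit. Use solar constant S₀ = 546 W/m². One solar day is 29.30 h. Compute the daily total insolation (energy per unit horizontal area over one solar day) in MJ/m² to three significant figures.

cos H₀ = −tan(+24.5°) tan(+1.400°) = -0.0111, H₀ = 1.5819 rad.
Bracket: H₀ sin φ sin δ + cos φ cos δ sin H₀ = 1.5819×0.41469×0.02443 + 0.90996×0.99970×0.99994 = 0.016026 + 0.909632 = 0.925658.
Q̄ = (S₀/π) × [bracket] = (546/π) × 0.925658 = 160.88 W/m².
Daily total = Q̄ × 29.30 h × 3600 s/h = 160.88 × 29.30 × 3600 / 10⁶ = 16.97 MJ/m².

17.0 MJ/m²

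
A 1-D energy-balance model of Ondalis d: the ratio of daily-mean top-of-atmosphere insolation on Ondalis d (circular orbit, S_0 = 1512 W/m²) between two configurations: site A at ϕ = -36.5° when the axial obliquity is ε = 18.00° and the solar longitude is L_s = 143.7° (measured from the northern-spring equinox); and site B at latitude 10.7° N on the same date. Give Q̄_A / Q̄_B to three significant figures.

Q̄_A / Q̄_B ≈ 0.615

— Configuration A (ϕ=-36.5°):
Solar declination: sin δ = sin ε · sin L_s = sin 18.00° × sin 143.7° = 0.18294, so δ = +10.541°.
cos h₀ = −tan(-36.5°) tan(+10.541°) = 0.1377, h₀ = 1.4327 rad.
Bracket: h₀ sin ϕ sin δ + cos ϕ cos δ sin h₀ = 1.4327×-0.59482×0.18294 + 0.80386×0.98312×0.99047 = -0.155901 + 0.782759 = 0.626858.
Q̄ = (S_0/π) × [bracket] = (1512/π) × 0.626858 = 301.70 W/m².
— Configuration B (ϕ=+10.7°):
cos h₀ = −tan(+10.7°) tan(+10.541°) = -0.0352, h₀ = 1.6060 rad.
Bracket: h₀ sin ϕ sin δ + cos ϕ cos δ sin h₀ = 1.6060×0.18567×0.18294 + 0.98261×0.98312×0.99938 = 0.054550 + 0.965425 = 1.019975.
Q̄ = (S_0/π) × [bracket] = (1512/π) × 1.019975 = 490.90 W/m².
Ratio Q̄_A / Q̄_B = 301.70 / 490.90 = 0.6146.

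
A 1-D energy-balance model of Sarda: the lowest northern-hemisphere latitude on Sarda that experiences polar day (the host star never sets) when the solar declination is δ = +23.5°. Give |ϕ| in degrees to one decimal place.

|ϕ| = 66.5°

Polar day requires cos h₀ = −tan ϕ tan δ ≤ −1, i.e. tan ϕ tan δ ≥ 1.
The boundary is |tan ϕ| · |tan δ| = 1, so |ϕ| = 90° − |δ| = 90° − 23.5° = 66.5° in the northern hemisphere.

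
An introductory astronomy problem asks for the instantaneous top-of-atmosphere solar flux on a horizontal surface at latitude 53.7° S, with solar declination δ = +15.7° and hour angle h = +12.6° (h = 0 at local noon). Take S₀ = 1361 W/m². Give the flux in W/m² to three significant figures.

cos θ_z = sin φ sin δ + cos φ cos δ cos h = -0.218085 + 0.556201 = 0.338116.
Flux = S₀ · cos θ_z = 1361 × 0.338116 = 460.2 W/m².

460 W/m²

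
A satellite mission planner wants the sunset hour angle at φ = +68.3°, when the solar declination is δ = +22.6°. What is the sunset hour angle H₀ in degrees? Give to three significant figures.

Sunrise equation: cos H₀ = −tan φ · tan δ = -1.0460 ≤ −1, so the Sun never sets (polar day) and H₀ = π.

H₀ = 180°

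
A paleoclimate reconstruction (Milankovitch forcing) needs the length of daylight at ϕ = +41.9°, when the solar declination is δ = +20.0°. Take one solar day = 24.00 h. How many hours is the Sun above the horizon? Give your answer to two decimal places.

14.54 h

cos h₀ = −tan ϕ · tan δ = −tan(+41.9°) × tan(+20.000°) = -0.3266, so h₀ = 1.9035 rad = 109.06°.
Daylight = 2h₀/(2π) × 24.00 h = (1.9035/π) × 24.00 = 14.54 h.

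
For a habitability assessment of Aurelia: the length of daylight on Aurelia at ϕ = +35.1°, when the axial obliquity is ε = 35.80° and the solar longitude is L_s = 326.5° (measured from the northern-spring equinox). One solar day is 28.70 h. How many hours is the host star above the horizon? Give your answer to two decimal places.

Solar declination: sin δ = sin ε · sin L_s = sin 35.80° × sin 326.5° = -0.32286, so δ = -18.836°.
cos h₀ = −tan ϕ · tan δ = −tan(+35.1°) × tan(-18.836°) = 0.2397, so h₀ = 1.3287 rad = 76.13°.
Daylight = 2h₀/(2π) × 28.70 h = (1.3287/π) × 28.70 = 12.14 h.

12.14 h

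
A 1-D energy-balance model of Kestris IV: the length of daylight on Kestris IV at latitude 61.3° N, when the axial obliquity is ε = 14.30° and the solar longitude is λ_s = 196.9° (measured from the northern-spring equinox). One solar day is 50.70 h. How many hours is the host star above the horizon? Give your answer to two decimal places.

23.22 h

Solar declination: sin δ = sin ε · sin λ_s = sin 14.30° × sin 196.9° = -0.07180, so δ = -4.118°.
cos H₀ = −tan φ · tan δ = −tan(+61.3°) × tan(-4.118°) = 0.1315, so H₀ = 1.4389 rad = 82.44°.
Daylight = 2H₀/(2π) × 50.70 h = (1.4389/π) × 50.70 = 23.22 h.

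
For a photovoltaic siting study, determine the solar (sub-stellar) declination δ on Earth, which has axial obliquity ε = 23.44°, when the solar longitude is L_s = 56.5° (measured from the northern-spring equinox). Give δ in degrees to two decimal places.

sin δ = sin ε · sin L_s = sin 23.44° × sin 56.5° = 0.331710.
δ = arcsin(0.331710) = +19.37°.

δ = +19.37°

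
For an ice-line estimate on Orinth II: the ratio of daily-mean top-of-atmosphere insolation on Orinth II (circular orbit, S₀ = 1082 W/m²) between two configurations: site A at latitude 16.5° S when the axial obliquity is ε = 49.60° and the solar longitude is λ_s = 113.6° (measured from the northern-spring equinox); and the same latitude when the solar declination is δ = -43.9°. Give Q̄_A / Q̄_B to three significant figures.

— Configuration A (φ=-16.5°):
Solar declination: sin δ = sin ε · sin λ_s = sin 49.60° × sin 113.6° = 0.69785, so δ = +44.254°.
cos H₀ = −tan(-16.5°) tan(+44.254°) = 0.2886, H₀ = 1.2780 rad.
Bracket: H₀ sin φ sin δ + cos φ cos δ sin H₀ = 1.2780×-0.28402×0.69785 + 0.95882×0.71625×0.95745 = -0.253304 + 0.657533 = 0.404229.
Q̄ = (S₀/π) × [bracket] = (1082/π) × 0.404229 = 139.22 W/m².
— Configuration B (φ=-16.5°):
cos H₀ = −tan(-16.5°) tan(-43.900°) = -0.2851, H₀ = 1.8599 rad.
Bracket: H₀ sin φ sin δ + cos φ cos δ sin H₀ = 1.8599×-0.28402×-0.69340 + 0.95882×0.72055×0.95851 = 0.366288 + 0.662213 = 1.028501.
Q̄ = (S₀/π) × [bracket] = (1082/π) × 1.028501 = 354.23 W/m².
Ratio Q̄_A / Q̄_B = 139.22 / 354.23 = 0.3930.

Q̄_A / Q̄_B ≈ 0.393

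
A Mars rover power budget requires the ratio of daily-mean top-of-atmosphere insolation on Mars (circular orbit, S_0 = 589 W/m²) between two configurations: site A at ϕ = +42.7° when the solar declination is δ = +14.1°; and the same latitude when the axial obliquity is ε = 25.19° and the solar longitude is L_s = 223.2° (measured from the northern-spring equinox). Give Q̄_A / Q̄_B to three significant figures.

— Configuration A (ϕ=+42.7°):
cos h₀ = −tan(+42.7°) tan(+14.100°) = -0.2318, h₀ = 1.8047 rad.
Bracket: h₀ sin ϕ sin δ + cos ϕ cos δ sin h₀ = 1.8047×0.67816×0.24362 + 0.73491×0.96987×0.97277 = 0.298161 + 0.693359 = 0.991520.
Q̄ = (S_0/π) × [bracket] = (589/π) × 0.991520 = 185.89 W/m².
— Configuration B (ϕ=+42.7°):
Solar declination: sin δ = sin ε · sin L_s = sin 25.19° × sin 223.2° = -0.29136, so δ = -16.939°.
cos h₀ = −tan(+42.7°) tan(-16.939°) = 0.2811, h₀ = 1.2859 rad.
Bracket: h₀ sin ϕ sin δ + cos ϕ cos δ sin h₀ = 1.2859×0.67816×-0.29136 + 0.73491×0.95661×0.95969 = -0.254079 + 0.674683 = 0.420604.
Q̄ = (S_0/π) × [bracket] = (589/π) × 0.420604 = 78.857 W/m².
Ratio Q̄_A / Q̄_B = 185.89 / 78.857 = 2.357.

Q̄_A / Q̄_B ≈ 2.36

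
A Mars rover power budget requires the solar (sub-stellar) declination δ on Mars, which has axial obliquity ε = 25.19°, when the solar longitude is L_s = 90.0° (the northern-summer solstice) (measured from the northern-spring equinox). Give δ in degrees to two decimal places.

sin δ = sin ε · sin L_s = sin 25.19° × sin 90.0° = 0.425621.
δ = arcsin(0.425621) = +25.19°.

δ = +25.19°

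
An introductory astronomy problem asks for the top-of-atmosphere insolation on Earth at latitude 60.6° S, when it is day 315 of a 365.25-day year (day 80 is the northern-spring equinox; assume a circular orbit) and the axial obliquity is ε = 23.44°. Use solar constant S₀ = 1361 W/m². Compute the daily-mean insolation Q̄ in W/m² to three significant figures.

Q̄ ≈ 422 W/m²

Solar longitude: λ_s = 360° × (315 − 80)/365.25 = 231.622°.
sin δ = sin 23.44° × sin 231.622° = -0.31184, so δ = -18.170°.
cos H₀ = −tan(-60.6°) tan(-18.170°) = -0.5825, H₀ = 2.1926 rad.
Bracket: H₀ sin φ sin δ + cos φ cos δ sin H₀ = 2.1926×-0.87121×-0.31184 + 0.49090×0.95013×0.81285 = 0.595681 + 0.379129 = 0.974810.
Q̄ = (S₀/π) × [bracket] = (1361/π) × 0.974810 = 422.3 W/m².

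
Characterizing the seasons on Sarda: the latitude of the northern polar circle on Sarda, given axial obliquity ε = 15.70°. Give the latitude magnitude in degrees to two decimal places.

The polar circle is the lowest latitude that experiences at least one full rotation of continuous daylight at the northern-summer solstice; it lies at |φ| = 90° − ε = 90° − 15.70° = 74.30°.

74.30°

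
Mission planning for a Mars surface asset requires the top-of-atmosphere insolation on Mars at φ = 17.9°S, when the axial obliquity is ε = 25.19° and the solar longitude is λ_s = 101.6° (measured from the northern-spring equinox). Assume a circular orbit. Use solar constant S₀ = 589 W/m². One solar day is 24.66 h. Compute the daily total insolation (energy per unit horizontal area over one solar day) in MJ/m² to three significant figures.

Solar declination: sin δ = sin ε · sin λ_s = sin 25.19° × sin 101.6° = 0.41693, so δ = +24.641°.
cos H₀ = −tan(-17.9°) tan(+24.641°) = 0.1482, H₀ = 1.4221 rad.
Bracket: H₀ sin φ sin δ + cos φ cos δ sin H₀ = 1.4221×-0.30736×0.41693 + 0.95159×0.90894×0.98896 = -0.182239 + 0.855389 = 0.673150.
Q̄ = (S₀/π) × [bracket] = (589/π) × 0.673150 = 126.21 W/m².
Daily total = Q̄ × 24.66 h × 3600 s/h = 126.21 × 24.66 × 3600 / 10⁶ = 11.20 MJ/m².

11.2 MJ/m²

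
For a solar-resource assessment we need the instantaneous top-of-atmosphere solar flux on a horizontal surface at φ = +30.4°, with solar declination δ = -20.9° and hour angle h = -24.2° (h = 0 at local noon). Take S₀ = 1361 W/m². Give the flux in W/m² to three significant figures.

755 W/m²

cos θ_z = sin φ sin δ + cos φ cos δ cos h = -0.180521 + 0.734954 = 0.554433.
Flux = S₀ · cos θ_z = 1361 × 0.554433 = 754.6 W/m².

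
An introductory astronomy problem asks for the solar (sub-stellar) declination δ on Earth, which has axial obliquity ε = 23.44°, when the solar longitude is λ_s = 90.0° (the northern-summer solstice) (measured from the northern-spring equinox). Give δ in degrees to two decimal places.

δ = +23.44°

sin δ = sin ε · sin λ_s = sin 23.44° × sin 90.0° = 0.397789.
δ = arcsin(0.397789) = +23.44°.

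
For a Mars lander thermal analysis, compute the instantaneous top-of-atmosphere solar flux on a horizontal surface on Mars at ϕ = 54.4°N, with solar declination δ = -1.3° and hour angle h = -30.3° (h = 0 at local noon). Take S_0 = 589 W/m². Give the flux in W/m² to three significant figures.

285 W/m²

cos θ_z = sin ϕ sin δ + cos ϕ cos δ cos h = -0.018447 + 0.502473 = 0.484026.
Flux = S_0 · cos θ_z = 589 × 0.484026 = 285.1 W/m².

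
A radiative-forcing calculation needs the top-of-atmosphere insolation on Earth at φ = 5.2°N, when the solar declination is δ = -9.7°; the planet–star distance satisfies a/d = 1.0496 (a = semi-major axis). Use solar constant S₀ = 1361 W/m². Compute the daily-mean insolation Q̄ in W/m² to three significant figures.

Q̄ ≈ 457 W/m²

cos H₀ = −tan(+5.2°) tan(-9.700°) = 0.0156, H₀ = 1.5552 rad.
Bracket: H₀ sin φ sin δ + cos φ cos δ sin H₀ = 1.5552×0.09063×-0.16849 + 0.99588×0.98570×0.99988 = -0.023748 + 0.981521 = 0.957773.
Inverse-square distance factor (a/d)² = 1.0496² = 1.101660.
Q̄ = (S₀/π) × 1.101660 × [bracket] = (1361/π) × 1.101660 × 0.957773 = 457.1 W/m².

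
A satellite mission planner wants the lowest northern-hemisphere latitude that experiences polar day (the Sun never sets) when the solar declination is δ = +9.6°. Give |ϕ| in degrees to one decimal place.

|ϕ| = 80.4°

Polar day requires cos h₀ = −tan ϕ tan δ ≤ −1, i.e. tan ϕ tan δ ≥ 1.
The boundary is |tan ϕ| · |tan δ| = 1, so |ϕ| = 90° − |δ| = 90° − 9.6° = 80.4° in the northern hemisphere.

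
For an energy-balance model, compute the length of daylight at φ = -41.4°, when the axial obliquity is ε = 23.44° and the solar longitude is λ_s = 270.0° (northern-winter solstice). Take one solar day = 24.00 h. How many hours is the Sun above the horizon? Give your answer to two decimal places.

15.00 h

Solar declination: sin δ = sin ε · sin λ_s = sin 23.44° × sin 270.0° = -0.39779, so δ = -23.440°.
cos H₀ = −tan φ · tan δ = −tan(-41.4°) × tan(-23.440°) = -0.3822, so H₀ = 1.9630 rad = 112.47°.
Daylight = 2H₀/(2π) × 24.00 h = (1.9630/π) × 24.00 = 15.00 h.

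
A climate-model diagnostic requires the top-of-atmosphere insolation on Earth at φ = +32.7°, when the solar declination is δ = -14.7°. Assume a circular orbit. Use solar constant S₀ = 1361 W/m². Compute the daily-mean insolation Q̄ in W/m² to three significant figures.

cos H₀ = −tan(+32.7°) tan(-14.700°) = 0.1684, H₀ = 1.4016 rad.
Bracket: H₀ sin φ sin δ + cos φ cos δ sin H₀ = 1.4016×0.54024×-0.25376 + 0.84151×0.96727×0.98571 = -0.192147 + 0.802336 = 0.610189.
Q̄ = (S₀/π) × [bracket] = (1361/π) × 0.610189 = 264.3 W/m².

Q̄ ≈ 264 W/m²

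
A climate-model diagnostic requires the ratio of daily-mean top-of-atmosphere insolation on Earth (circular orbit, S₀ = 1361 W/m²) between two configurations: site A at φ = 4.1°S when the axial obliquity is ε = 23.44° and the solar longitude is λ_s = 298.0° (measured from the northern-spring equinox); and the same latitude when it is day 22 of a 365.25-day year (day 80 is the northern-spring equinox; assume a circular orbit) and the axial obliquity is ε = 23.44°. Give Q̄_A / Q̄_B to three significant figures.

Q̄_A / Q̄_B ≈ 0.996

— Configuration A (φ=-4.1°):
Solar declination: sin δ = sin ε · sin λ_s = sin 23.44° × sin 298.0° = -0.35123, so δ = -20.562°.
cos H₀ = −tan(-4.1°) tan(-20.562°) = -0.0269, H₀ = 1.5977 rad.
Bracket: H₀ sin φ sin δ + cos φ cos δ sin H₀ = 1.5977×-0.07150×-0.35123 + 0.99744×0.93629×0.99964 = 0.040123 + 0.933557 = 0.973680.
Q̄ = (S₀/π) × [bracket] = (1361/π) × 0.973680 = 421.82 W/m².
— Configuration B (φ=-4.1°):
Solar longitude: λ_s = 360° × (22 − 80)/365.25 = -57.166°, i.e. -57.166° + 360° = 302.834°.
sin δ = sin 23.44° × sin 302.834° = -0.33424, so δ = -19.526°.
cos H₀ = −tan(-4.1°) tan(-19.526°) = -0.0254, H₀ = 1.5962 rad.
Bracket: H₀ sin φ sin δ + cos φ cos δ sin H₀ = 1.5962×-0.07150×-0.33424 + 0.99744×0.94249×0.99968 = 0.038146 + 0.939776 = 0.977922.
Q̄ = (S₀/π) × [bracket] = (1361/π) × 0.977922 = 423.66 W/m².
Ratio Q̄_A / Q̄_B = 421.82 / 423.66 = 0.9957.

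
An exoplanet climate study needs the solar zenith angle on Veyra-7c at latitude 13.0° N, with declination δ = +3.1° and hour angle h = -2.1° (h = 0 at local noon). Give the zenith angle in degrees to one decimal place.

θ_z = 10.1°

cos θ_z = sin φ sin δ + cos φ cos δ cos h = 0.012165 + 0.972291 = 0.984456.
θ_z = arccos(0.984456) = 10.1°.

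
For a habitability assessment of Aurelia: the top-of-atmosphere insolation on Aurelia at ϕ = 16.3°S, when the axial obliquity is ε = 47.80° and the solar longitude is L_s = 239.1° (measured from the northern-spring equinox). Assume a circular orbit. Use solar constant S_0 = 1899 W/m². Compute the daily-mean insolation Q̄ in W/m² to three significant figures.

Solar declination: sin δ = sin ε · sin L_s = sin 47.80° × sin 239.1° = -0.63566, so δ = -39.469°.
cos h₀ = −tan(-16.3°) tan(-39.469°) = -0.2408, h₀ = 1.8140 rad.
Bracket: h₀ sin ϕ sin δ + cos ϕ cos δ sin h₀ = 1.8140×-0.28067×-0.63566 + 0.95981×0.77197×0.97058 = 0.323637 + 0.719146 = 1.042783.
Q̄ = (S_0/π) × [bracket] = (1899/π) × 1.042783 = 630.3 W/m².

Q̄ ≈ 630 W/m²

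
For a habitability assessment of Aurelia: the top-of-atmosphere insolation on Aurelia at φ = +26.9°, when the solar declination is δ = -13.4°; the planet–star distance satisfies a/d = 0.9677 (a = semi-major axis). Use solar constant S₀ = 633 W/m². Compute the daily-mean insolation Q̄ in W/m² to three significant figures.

cos H₀ = −tan(+26.9°) tan(-13.400°) = 0.1209, H₀ = 1.4496 rad.
Bracket: H₀ sin φ sin δ + cos φ cos δ sin H₀ = 1.4496×0.45243×-0.23175 + 0.89180×0.97278×0.99267 = -0.151992 + 0.861166 = 0.709174.
Inverse-square distance factor (a/d)² = 0.9677² = 0.936443.
Q̄ = (S₀/π) × 0.936443 × [bracket] = (633/π) × 0.936443 × 0.709174 = 133.8 W/m².

Q̄ ≈ 134 W/m²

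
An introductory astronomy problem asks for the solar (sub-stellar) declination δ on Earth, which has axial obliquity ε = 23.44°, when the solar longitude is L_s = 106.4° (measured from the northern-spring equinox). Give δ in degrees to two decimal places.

sin δ = sin ε · sin L_s = sin 23.44° × sin 106.4° = 0.381604.
δ = arcsin(0.381604) = +22.43°.

δ = +22.43°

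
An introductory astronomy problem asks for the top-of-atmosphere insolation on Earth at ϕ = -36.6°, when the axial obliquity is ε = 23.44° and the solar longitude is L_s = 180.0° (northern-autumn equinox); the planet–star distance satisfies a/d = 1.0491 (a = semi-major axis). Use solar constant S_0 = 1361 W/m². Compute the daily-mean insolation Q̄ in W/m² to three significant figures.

Solar declination: sin δ = sin ε · sin L_s = sin 23.44° × sin 180.0° = 0.00000, so δ = +0.000°.
cos h₀ = −tan(-36.6°) tan(+0.000°) = 0.0000, h₀ = 1.5708 rad.
Bracket: h₀ sin ϕ sin δ + cos ϕ cos δ sin h₀ = 1.5708×-0.59622×0.00000 + 0.80282×1.00000×1.00000 = -0.000000 + 0.802820 = 0.802820.
Inverse-square distance factor (a/d)² = 1.0491² = 1.100611.
Q̄ = (S_0/π) × 1.100611 × [bracket] = (1361/π) × 1.100611 × 0.802820 = 382.8 W/m².

Q̄ ≈ 383 W/m²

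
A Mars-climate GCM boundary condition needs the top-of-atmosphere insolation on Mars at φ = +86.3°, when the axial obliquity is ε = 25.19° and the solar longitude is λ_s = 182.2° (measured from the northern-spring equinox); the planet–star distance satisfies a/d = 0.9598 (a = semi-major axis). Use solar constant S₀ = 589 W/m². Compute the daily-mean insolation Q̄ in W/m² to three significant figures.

Solar declination: sin δ = sin ε · sin λ_s = sin 25.19° × sin 182.2° = -0.01634, so δ = -0.936°.
cos H₀ = −tan(+86.3°) tan(-0.936°) = 0.2527, H₀ = 1.3153 rad.
Bracket: H₀ sin φ sin δ + cos φ cos δ sin H₀ = 1.3153×0.99792×-0.01634 + 0.06453×0.99987×0.96755 = -0.021447 + 0.062428 = 0.040981.
Inverse-square distance factor (a/d)² = 0.9598² = 0.921216.
Q̄ = (S₀/π) × 0.921216 × [bracket] = (589/π) × 0.921216 × 0.040981 = 7.078 W/m².

Q̄ ≈ 7.08 W/m²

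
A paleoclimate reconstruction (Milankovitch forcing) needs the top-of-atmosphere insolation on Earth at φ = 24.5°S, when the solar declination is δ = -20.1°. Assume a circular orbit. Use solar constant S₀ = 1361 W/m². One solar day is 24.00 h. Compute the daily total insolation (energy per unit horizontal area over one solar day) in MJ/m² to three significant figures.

cos H₀ = −tan(-24.5°) tan(-20.100°) = -0.1668, H₀ = 1.7384 rad.
Bracket: H₀ sin φ sin δ + cos φ cos δ sin H₀ = 1.7384×-0.41469×-0.34366 + 0.90996×0.93909×0.98600 = 0.247743 + 0.842571 = 1.090314.
Q̄ = (S₀/π) × [bracket] = (1361/π) × 1.090314 = 472.35 W/m².
Daily total = Q̄ × 24.00 h × 3600 s/h = 472.35 × 24.00 × 3600 / 10⁶ = 40.81 MJ/m².

40.8 MJ/m²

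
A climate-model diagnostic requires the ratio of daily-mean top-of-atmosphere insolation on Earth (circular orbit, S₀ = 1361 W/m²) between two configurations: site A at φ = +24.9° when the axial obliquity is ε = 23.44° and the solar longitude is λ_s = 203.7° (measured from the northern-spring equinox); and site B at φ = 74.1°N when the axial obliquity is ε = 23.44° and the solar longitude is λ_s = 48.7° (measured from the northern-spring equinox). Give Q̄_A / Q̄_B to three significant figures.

Q̄_A / Q̄_B ≈ 0.877

— Configuration A (φ=+24.9°):
Solar declination: sin δ = sin ε · sin λ_s = sin 23.44° × sin 203.7° = -0.15989, so δ = -9.201°.
cos H₀ = −tan(+24.9°) tan(-9.201°) = 0.0752, H₀ = 1.4955 rad.
Bracket: H₀ sin φ sin δ + cos φ cos δ sin H₀ = 1.4955×0.42104×-0.15989 + 0.90704×0.98713×0.99717 = -0.100677 + 0.892833 = 0.792156.
Q̄ = (S₀/π) × [bracket] = (1361/π) × 0.792156 = 343.18 W/m².
— Configuration B (φ=+74.1°):
Solar declination: sin δ = sin ε · sin λ_s = sin 23.44° × sin 48.7° = 0.29884, so δ = +17.388°.
cos H₀ = −tan(+74.1°) tan(+17.388°) = -1.0993 ≤ −1 ⇒ polar day, H₀ = π.
Bracket: H₀ sin φ sin δ + cos φ cos δ sin H₀ = 3.1416×0.96174×0.29884 + 0.27396×0.95430×0.00000 = 0.902916 + 0.000000 = 0.902916.
Q̄ = (S₀/π) × [bracket] = (1361/π) × 0.902916 = 391.16 W/m².
Ratio Q̄_A / Q̄_B = 343.18 / 391.16 = 0.8773.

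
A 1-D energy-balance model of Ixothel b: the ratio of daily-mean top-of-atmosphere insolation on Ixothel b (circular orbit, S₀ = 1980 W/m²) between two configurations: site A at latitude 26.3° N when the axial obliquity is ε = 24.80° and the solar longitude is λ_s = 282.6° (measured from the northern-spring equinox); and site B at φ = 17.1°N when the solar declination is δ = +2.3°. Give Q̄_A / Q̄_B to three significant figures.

Q̄_A / Q̄_B ≈ 0.568

— Configuration A (φ=+26.3°):
Solar declination: sin δ = sin ε · sin λ_s = sin 24.80° × sin 282.6° = -0.40935, so δ = -24.164°.
cos H₀ = −tan(+26.3°) tan(-24.164°) = 0.2217, H₀ = 1.3472 rad.
Bracket: H₀ sin φ sin δ + cos φ cos δ sin H₀ = 1.3472×0.44307×-0.40935 + 0.89649×0.91238×0.97511 = -0.244343 + 0.797581 = 0.553238.
Q̄ = (S₀/π) × [bracket] = (1980/π) × 0.553238 = 348.68 W/m².
— Configuration B (φ=+17.1°):
cos H₀ = −tan(+17.1°) tan(+2.300°) = -0.0124, H₀ = 1.5832 rad.
Bracket: H₀ sin φ sin δ + cos φ cos δ sin H₀ = 1.5832×0.29404×0.04013 + 0.95579×0.99919×0.99992 = 0.018681 + 0.954939 = 0.973620.
Q̄ = (S₀/π) × [bracket] = (1980/π) × 0.973620 = 613.63 W/m².
Ratio Q̄_A / Q̄_B = 348.68 / 613.63 = 0.5682.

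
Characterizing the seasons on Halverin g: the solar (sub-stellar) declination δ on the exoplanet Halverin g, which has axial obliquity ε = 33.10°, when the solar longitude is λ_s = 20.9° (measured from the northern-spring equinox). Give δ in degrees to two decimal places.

δ = +11.23°

sin δ = sin ε · sin λ_s = sin 33.10° × sin 20.9° = 0.194815.
δ = arcsin(0.194815) = +11.23°.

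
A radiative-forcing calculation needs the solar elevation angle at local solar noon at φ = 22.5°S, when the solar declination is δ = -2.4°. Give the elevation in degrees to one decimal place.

69.9°

At local noon the hour angle is zero, so the zenith angle equals |φ − δ| = |-22.5° − (-2.400°)| = 20.100°.
Elevation = 90° − 20.100° = 69.9°.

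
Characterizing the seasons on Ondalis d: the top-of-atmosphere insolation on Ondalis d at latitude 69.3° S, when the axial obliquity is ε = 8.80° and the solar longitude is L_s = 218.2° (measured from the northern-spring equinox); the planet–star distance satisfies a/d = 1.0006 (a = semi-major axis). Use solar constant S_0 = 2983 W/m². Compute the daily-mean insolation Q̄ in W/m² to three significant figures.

Solar declination: sin δ = sin ε · sin L_s = sin 8.80° × sin 218.2° = -0.09461, so δ = -5.429°.
cos h₀ = −tan(-69.3°) tan(-5.429°) = -0.2515, h₀ = 1.8250 rad.
Bracket: h₀ sin ϕ sin δ + cos ϕ cos δ sin h₀ = 1.8250×-0.93544×-0.09461 + 0.35347×0.99551×0.96786 = 0.161516 + 0.340573 = 0.502089.
Inverse-square distance factor (a/d)² = 1.0006² = 1.001200.
Q̄ = (S_0/π) × 1.001200 × [bracket] = (2983/π) × 1.001200 × 0.502089 = 477.3 W/m².

Q̄ ≈ 477 W/m²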